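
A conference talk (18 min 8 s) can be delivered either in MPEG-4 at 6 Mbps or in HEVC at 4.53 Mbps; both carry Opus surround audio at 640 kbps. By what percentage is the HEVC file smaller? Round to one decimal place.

18 min 8 s = 1088 s
Audio: 640 kbps = 0.640 Mbps.
MPEG-4: 6.640 Mbps × 1088 s = 7224.3 Mb = 0.903 GB.
HEVC: 5.170 Mbps × 1088 s = 5625.0 Mb = 0.703 GB.
Reduction: (1 − 0.703/0.903) × 100 = 22.14%.

22.1%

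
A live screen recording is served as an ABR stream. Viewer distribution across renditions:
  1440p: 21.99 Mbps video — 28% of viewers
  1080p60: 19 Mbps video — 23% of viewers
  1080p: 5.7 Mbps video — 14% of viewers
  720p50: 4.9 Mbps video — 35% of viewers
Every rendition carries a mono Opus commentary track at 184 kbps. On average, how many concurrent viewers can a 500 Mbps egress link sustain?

37

Audio: 184 kbps = 0.184 Mbps.
Average per-viewer bitrate: 0.28×22.174 + 0.23×19.184 + 0.14×5.884 + 0.35×5.084 = 13.224 Mbps.
500 Mbps = 500.0 Mbps; 500.0 / 13.224 = 37.81 → 37.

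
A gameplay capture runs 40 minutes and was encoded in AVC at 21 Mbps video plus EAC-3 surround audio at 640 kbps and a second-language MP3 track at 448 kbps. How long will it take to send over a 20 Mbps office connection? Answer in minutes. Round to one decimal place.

40 min = 2400 s
Audio total: 640 + 448 = 1088 kbps = 1.088 Mbps.
Total bitrate: 22.088 Mbps.
File: 22.088 Mbps × 2400 s = 53011.2 Mb.
At 20 Mbps: 53011.2 / 20 = 2650.6 s ≈ 44.2 minutes.

44.2 minutes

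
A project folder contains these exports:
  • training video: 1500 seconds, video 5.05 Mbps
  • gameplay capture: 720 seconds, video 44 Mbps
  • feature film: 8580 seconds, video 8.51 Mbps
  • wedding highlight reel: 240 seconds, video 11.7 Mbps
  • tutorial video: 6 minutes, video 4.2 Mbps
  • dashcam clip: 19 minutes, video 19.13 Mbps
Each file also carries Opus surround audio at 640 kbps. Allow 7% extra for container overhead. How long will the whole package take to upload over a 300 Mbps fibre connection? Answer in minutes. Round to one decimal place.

Audio: 640 kbps = 0.640 Mbps.
training video: 5.690 Mbps × 1500 s × 1.07 = 9132.5 Mb
gameplay capture: 44.640 Mbps × 720 s × 1.07 = 34390.7 Mb
feature film: 9.150 Mbps × 8580 s × 1.07 = 84002.5 Mb
wedding highlight reel: 12.340 Mbps × 240 s × 1.07 = 3168.9 Mb
tutorial video: 4.840 Mbps × 360 s × 1.07 = 1864.4 Mb
dashcam clip: 19.770 Mbps × 1140 s × 1.07 = 24115.4 Mb
Total: 156674.3 Mb = 19584.3 MB.
At 300 Mbps: 156674.3 / 300 = 522 s ≈ 8.7 minutes.

8.7 minutes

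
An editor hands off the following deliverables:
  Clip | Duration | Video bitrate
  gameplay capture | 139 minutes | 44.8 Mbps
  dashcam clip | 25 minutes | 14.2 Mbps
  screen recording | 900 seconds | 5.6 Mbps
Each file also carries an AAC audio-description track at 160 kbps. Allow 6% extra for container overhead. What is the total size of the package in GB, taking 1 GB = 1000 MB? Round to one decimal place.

53.2 GB

Audio: 160 kbps = 0.160 Mbps.
gameplay capture: 44.960 Mbps × 8340 s × 1.06 = 397464.4 Mb
dashcam clip: 14.360 Mbps × 1500 s × 1.06 = 22832.4 Mb
screen recording: 5.760 Mbps × 900 s × 1.06 = 5495.0 Mb
Total: 425791.8 Mb = 53224.0 MB.
= 53.22 GB.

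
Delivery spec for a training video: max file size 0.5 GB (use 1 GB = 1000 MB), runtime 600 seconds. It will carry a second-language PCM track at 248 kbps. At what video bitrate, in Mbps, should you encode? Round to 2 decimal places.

6.42 Mbps

Budget: 0.5 GB = 4000.0 Mb.
Total bitrate budget: 4000.0 Mb / 600 s = 6.667 Mbps.
Audio: 248 kbps = 0.248 Mbps.
Video: 6.667 − 0.248 = 6.419 Mbps.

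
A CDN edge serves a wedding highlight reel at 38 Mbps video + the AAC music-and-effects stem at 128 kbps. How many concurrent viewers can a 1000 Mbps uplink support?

26

Audio: 128 kbps = 0.128 Mbps.
Per-viewer media rate: 38.128 Mbps.
1000 Mbps = 1,000 Mbps; 1,000 / 38.128 = 26.23 → 26 viewers.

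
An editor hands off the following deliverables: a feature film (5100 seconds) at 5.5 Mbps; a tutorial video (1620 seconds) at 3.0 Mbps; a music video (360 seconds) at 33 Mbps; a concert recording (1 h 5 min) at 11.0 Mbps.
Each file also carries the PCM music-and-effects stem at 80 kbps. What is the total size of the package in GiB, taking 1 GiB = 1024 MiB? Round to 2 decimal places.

10.31 GiB

Audio: 80 kbps = 0.080 Mbps.
feature film: 5.580 Mbps × 5100 s = 28458.0 Mb
tutorial video: 3.080 Mbps × 1620 s = 4989.6 Mb
music video: 33.080 Mbps × 360 s = 11908.8 Mb
concert recording: 11.080 Mbps × 3900 s = 43212.0 Mb
Total: 88568.4 Mb = 11071.0 MB.
= 10.31 GiB.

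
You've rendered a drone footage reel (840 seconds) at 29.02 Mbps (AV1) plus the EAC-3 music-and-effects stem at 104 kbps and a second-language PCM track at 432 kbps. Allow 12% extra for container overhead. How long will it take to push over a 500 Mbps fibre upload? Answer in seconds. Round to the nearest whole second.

Audio total: 104 + 432 = 536 kbps = 0.536 Mbps.
Total bitrate: 29.556 Mbps.
File: 29.556 Mbps × 840 s = 24827.0 Mb.
With 12% container overhead: ×1.12. → 27806.3 Mb.
At 500 Mbps: 27806.3 / 500 = 55.6 s ≈ 55.6 seconds.

56 seconds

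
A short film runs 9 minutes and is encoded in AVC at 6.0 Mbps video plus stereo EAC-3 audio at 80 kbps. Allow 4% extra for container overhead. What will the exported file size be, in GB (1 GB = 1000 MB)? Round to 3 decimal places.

9 min = 540 s
Audio: 80 kbps = 0.080 Mbps.
Total bitrate: 6.0 + 0.080 = 6.080 Mbps.
Stream data: 6.080 Mbps × 540 s = 3283.2 Mb.
With 4% container overhead: ×1.04.
3,415 Mb ÷ 8 = 426.8 MB → 0.4268 GB.

0.427 GB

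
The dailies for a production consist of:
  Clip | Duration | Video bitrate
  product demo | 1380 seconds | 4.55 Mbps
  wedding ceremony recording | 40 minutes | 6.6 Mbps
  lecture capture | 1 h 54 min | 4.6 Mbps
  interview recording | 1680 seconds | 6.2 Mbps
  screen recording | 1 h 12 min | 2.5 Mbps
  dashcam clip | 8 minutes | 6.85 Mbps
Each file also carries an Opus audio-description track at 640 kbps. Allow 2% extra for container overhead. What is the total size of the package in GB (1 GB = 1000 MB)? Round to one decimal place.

Audio: 640 kbps = 0.640 Mbps.
product demo: 5.190 Mbps × 1380 s × 1.02 = 7305.4 Mb
wedding ceremony recording: 7.240 Mbps × 2400 s × 1.02 = 17723.5 Mb
lecture capture: 5.240 Mbps × 6840 s × 1.02 = 36558.4 Mb
interview recording: 6.840 Mbps × 1680 s × 1.02 = 11721.0 Mb
screen recording: 3.140 Mbps × 4320 s × 1.02 = 13836.1 Mb
dashcam clip: 7.490 Mbps × 480 s × 1.02 = 3667.1 Mb
Total: 90811.6 Mb = 11351.5 MB.
= 11.35 GB.

11.4 GB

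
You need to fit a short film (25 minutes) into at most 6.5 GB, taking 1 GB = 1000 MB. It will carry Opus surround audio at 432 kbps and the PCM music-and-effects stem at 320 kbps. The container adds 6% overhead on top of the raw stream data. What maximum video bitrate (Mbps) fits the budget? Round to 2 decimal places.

31.95 Mbps

Budget: 6.5 GB = 52000.0 Mb.
Stream payload after overhead: 52000.0 / 1.06 = 49056.6 Mb.
25 min = 1500 s
Total bitrate budget: 49056.6 Mb / 1500 s = 32.704 Mbps.
Audio total: 432 + 320 = 752 kbps = 0.752 Mbps.
Video: 32.704 − 0.752 = 31.952 Mbps.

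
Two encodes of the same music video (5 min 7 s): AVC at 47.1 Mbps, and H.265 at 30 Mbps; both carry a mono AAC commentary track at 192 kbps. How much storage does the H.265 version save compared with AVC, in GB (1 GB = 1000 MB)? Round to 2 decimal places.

5 min 7 s = 307 s
Audio: 192 kbps = 0.192 Mbps.
AVC: 47.292 Mbps × 307 s = 14518.6 Mb = 1.815 GB.
H.265: 30.192 Mbps × 307 s = 9268.9 Mb = 1.159 GB.
Saving: 1.815 − 1.159 = 0.656 GB.

0.66 GB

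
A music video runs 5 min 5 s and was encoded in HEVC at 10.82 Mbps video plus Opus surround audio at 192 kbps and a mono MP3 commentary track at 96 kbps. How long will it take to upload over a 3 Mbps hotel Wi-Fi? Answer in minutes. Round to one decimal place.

5 min 5 s = 305 s
Audio total: 192 + 96 = 288 kbps = 0.288 Mbps.
Total bitrate: 11.108 Mbps.
File: 11.108 Mbps × 305 s = 3387.9 Mb.
At 3 Mbps: 3387.9 / 3 = 1129.3 s ≈ 18.8 minutes.

18.8 minutes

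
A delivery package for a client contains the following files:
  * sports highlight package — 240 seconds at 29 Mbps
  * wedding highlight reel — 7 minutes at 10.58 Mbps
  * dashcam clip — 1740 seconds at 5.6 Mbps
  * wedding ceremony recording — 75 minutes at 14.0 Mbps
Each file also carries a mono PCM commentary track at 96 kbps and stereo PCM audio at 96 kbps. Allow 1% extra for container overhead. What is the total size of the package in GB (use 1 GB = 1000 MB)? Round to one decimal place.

Audio total: 96 + 96 = 192 kbps = 0.192 Mbps.
sports highlight package: 29.192 Mbps × 240 s × 1.01 = 7076.1 Mb
wedding highlight reel: 10.772 Mbps × 420 s × 1.01 = 4569.5 Mb
dashcam clip: 5.792 Mbps × 1740 s × 1.01 = 10178.9 Mb
wedding ceremony recording: 14.192 Mbps × 4500 s × 1.01 = 64502.6 Mb
Total: 86327.1 Mb = 10790.9 MB.
= 10.79 GB.

10.8 GB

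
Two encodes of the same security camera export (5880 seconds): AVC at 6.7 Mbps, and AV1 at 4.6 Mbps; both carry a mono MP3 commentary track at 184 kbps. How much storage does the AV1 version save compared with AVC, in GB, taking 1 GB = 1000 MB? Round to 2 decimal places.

Audio: 184 kbps = 0.184 Mbps.
AVC: 6.884 Mbps × 5880 s = 40477.9 Mb = 5.060 GB.
AV1: 4.784 Mbps × 5880 s = 28129.9 Mb = 3.516 GB.
Saving: 5.060 − 3.516 = 1.544 GB.

1.54 GB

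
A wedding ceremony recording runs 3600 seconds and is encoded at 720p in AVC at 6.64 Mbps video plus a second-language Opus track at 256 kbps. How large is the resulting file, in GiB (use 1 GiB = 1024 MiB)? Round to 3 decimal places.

2.890 GiB

Audio: 256 kbps = 0.256 Mbps.
Total bitrate: 6.64 + 0.256 = 6.896 Mbps.
Stream data: 6.896 Mbps × 3600 s = 24825.6 Mb.
24,826 Mb = 3,103,200,000 bytes ÷ 1,073,741,824 = 2.890 GiB.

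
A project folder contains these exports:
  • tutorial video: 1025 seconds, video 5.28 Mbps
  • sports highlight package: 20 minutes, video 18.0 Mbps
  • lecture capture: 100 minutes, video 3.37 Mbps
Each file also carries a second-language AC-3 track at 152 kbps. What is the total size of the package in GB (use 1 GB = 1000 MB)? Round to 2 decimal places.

6.06 GB

Audio: 152 kbps = 0.152 Mbps.
tutorial video: 5.432 Mbps × 1025 s = 5567.8 Mb
sports highlight package: 18.152 Mbps × 1200 s = 21782.4 Mb
lecture capture: 3.522 Mbps × 6000 s = 21132.0 Mb
Total: 48482.2 Mb = 6060.3 MB.
= 6.060 GB.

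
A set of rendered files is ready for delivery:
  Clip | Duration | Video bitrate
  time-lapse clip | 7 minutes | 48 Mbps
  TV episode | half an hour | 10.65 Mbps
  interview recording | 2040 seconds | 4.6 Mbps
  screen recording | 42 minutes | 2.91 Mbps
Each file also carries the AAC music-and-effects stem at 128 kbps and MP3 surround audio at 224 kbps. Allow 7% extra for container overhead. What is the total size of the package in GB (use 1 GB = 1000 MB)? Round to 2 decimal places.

7.82 GB

Audio total: 128 + 224 = 352 kbps = 0.352 Mbps.
time-lapse clip: 48.352 Mbps × 420 s × 1.07 = 21729.4 Mb
TV episode: 11.002 Mbps × 1800 s × 1.07 = 21189.9 Mb
interview recording: 4.952 Mbps × 2040 s × 1.07 = 10809.2 Mb
screen recording: 3.262 Mbps × 2520 s × 1.07 = 8795.7 Mb
Total: 62524.1 Mb = 7815.5 MB.
= 7.816 GB.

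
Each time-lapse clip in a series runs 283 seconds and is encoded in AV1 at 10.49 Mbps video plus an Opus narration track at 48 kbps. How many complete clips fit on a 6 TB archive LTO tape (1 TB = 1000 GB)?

16095

Audio: 48 kbps = 0.048 Mbps.
Total bitrate: 10.538 Mbps.
Per item: 10.538 Mbps × 283 s = 2,982 Mb = 372.8 MB.
Capacity: 6 TB = 48,000,000 Mb; 16095.21 items → 16095 complete.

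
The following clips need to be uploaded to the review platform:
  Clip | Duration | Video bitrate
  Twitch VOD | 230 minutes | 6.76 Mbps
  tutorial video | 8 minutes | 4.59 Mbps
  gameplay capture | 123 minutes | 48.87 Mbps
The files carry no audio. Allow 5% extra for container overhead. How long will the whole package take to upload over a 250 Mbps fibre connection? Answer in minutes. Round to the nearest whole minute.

Twitch VOD: 6.760 Mbps × 13800 s × 1.05 = 97952.4 Mb
tutorial video: 4.590 Mbps × 480 s × 1.05 = 2313.4 Mb
gameplay capture: 48.870 Mbps × 7380 s × 1.05 = 378693.6 Mb
Total: 478959.4 Mb = 59869.9 MB.
At 250 Mbps: 478959.4 / 250 = 1916 s ≈ 31.9 minutes.

32 minutes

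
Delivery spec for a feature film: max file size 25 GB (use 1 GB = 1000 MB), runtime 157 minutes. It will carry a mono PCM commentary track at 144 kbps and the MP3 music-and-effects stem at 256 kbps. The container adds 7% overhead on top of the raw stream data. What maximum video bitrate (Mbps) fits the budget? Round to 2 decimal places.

Budget: 25 GB = 200000.0 Mb.
Stream payload after overhead: 200000.0 / 1.07 = 186915.9 Mb.
157 min = 9420 s
Total bitrate budget: 186915.9 Mb / 9420 s = 19.842 Mbps.
Audio total: 144 + 256 = 400 kbps = 0.400 Mbps.
Video: 19.842 − 0.400 = 19.442 Mbps.

19.44 Mbps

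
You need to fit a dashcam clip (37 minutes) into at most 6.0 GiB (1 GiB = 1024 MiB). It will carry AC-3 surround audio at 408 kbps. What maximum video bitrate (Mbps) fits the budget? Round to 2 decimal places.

Budget: 6.0 GiB = 51539.6 Mb.
37 min = 2220 s
Total bitrate budget: 51539.6 Mb / 2220 s = 23.216 Mbps.
Audio: 408 kbps = 0.408 Mbps.
Video: 23.216 − 0.408 = 22.808 Mbps.

22.81 Mbps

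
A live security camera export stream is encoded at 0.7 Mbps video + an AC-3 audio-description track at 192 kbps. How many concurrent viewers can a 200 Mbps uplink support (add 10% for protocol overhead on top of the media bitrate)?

Audio: 192 kbps = 0.192 Mbps.
Per-viewer media rate: 0.892 Mbps.
On the wire with 10% overhead: 0.981 Mbps.
200 Mbps = 200.0 Mbps; 200.0 / 0.981 = 203.83 → 203 viewers.

203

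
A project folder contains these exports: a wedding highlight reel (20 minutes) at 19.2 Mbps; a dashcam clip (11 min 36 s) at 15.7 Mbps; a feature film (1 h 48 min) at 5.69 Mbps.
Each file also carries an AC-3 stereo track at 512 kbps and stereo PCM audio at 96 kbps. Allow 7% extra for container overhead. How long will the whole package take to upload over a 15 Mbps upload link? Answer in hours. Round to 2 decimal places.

1.50 hours

Audio total: 512 + 96 = 608 kbps = 0.608 Mbps.
wedding highlight reel: 19.808 Mbps × 1200 s × 1.07 = 25433.5 Mb
dashcam clip: 16.308 Mbps × 696 s × 1.07 = 12144.9 Mb
feature film: 6.298 Mbps × 6480 s × 1.07 = 43667.8 Mb
Total: 81246.2 Mb = 10155.8 MB.
At 15 Mbps: 81246.2 / 15 = 5416 s ≈ 1.5 hours.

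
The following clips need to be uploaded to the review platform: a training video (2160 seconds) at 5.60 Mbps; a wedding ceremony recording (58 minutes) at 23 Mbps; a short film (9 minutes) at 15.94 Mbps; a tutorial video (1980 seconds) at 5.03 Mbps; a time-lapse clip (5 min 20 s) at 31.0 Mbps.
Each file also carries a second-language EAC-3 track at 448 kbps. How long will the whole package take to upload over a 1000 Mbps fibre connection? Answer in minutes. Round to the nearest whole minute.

Audio: 448 kbps = 0.448 Mbps.
training video: 6.048 Mbps × 2160 s = 13063.7 Mb
wedding ceremony recording: 23.448 Mbps × 3480 s = 81599.0 Mb
short film: 16.388 Mbps × 540 s = 8849.5 Mb
tutorial video: 5.478 Mbps × 1980 s = 10846.4 Mb
time-lapse clip: 31.448 Mbps × 320 s = 10063.4 Mb
Total: 124422.0 Mb = 15552.8 MB.
At 1000 Mbps: 124422.0 / 1000 = 124 s ≈ 2.07 minutes.

2 minutes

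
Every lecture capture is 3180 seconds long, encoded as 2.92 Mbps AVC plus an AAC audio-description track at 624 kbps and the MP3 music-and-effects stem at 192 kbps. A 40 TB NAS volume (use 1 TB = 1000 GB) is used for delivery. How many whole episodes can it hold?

26934

Audio total: 624 + 192 = 816 kbps = 0.816 Mbps.
Total bitrate: 3.736 Mbps.
Per item: 3.736 Mbps × 3180 s = 11,880 Mb = 1,485 MB.
Capacity: 40 TB = 320,000,000 Mb; 26934.94 items → 26934 complete.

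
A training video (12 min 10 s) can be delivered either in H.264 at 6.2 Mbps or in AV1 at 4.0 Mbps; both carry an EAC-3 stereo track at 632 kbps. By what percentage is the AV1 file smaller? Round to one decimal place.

32.2%

12 min 10 s = 730 s
Audio: 632 kbps = 0.632 Mbps.
H.264: 6.832 Mbps × 730 s = 4987.4 Mb = 0.581 GiB.
AV1: 4.632 Mbps × 730 s = 3381.4 Mb = 0.394 GiB.
Reduction: (1 − 0.394/0.581) × 100 = 32.20%.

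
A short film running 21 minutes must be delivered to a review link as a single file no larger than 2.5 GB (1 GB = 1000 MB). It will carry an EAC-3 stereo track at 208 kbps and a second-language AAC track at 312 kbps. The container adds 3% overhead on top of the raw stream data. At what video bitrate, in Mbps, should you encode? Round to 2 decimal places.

14.89 Mbps

Budget: 2.5 GB = 20000.0 Mb.
Stream payload after overhead: 20000.0 / 1.03 = 19417.5 Mb.
21 min = 1260 s
Total bitrate budget: 19417.5 Mb / 1260 s = 15.411 Mbps.
Audio total: 208 + 312 = 520 kbps = 0.520 Mbps.
Video: 15.411 − 0.520 = 14.891 Mbps.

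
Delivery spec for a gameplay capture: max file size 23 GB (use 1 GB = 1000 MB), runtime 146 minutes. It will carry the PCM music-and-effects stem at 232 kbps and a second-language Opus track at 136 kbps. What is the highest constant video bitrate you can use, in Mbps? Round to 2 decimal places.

Budget: 23 GB = 184000.0 Mb.
146 min = 8760 s
Total bitrate budget: 184000.0 Mb / 8760 s = 21.005 Mbps.
Audio total: 232 + 136 = 368 kbps = 0.368 Mbps.
Video: 21.005 − 0.368 = 20.637 Mbps.

20.64 Mbps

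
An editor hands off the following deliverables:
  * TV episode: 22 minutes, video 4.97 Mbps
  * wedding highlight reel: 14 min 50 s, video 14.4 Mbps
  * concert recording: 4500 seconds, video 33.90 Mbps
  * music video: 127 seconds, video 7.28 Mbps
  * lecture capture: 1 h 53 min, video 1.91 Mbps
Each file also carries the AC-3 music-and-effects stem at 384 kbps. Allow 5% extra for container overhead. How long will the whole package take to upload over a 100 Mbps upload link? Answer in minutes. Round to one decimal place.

Audio: 384 kbps = 0.384 Mbps.
TV episode: 5.354 Mbps × 1320 s × 1.05 = 7420.6 Mb
wedding highlight reel: 14.784 Mbps × 890 s × 1.05 = 13815.6 Mb
concert recording: 34.284 Mbps × 4500 s × 1.05 = 161991.9 Mb
music video: 7.664 Mbps × 127 s × 1.05 = 1022.0 Mb
lecture capture: 2.294 Mbps × 6780 s × 1.05 = 16331.0 Mb
Total: 200581.2 Mb = 25072.6 MB.
At 100 Mbps: 200581.2 / 100 = 2006 s ≈ 33.4 minutes.

33.4 minutes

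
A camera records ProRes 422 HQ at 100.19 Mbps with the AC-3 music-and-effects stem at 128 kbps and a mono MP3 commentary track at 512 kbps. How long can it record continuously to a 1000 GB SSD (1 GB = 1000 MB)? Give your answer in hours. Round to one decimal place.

Audio total: 128 + 512 = 640 kbps = 0.640 Mbps.
Total bitrate: 100.19 + 0.640 = 100.830 Mbps.
Capacity: 1000 GB = 8,000,000 Mb.
Recording time: 8,000,000 / 100.830 = 79,341 s ≈ 22.0 hours.

22.0 hours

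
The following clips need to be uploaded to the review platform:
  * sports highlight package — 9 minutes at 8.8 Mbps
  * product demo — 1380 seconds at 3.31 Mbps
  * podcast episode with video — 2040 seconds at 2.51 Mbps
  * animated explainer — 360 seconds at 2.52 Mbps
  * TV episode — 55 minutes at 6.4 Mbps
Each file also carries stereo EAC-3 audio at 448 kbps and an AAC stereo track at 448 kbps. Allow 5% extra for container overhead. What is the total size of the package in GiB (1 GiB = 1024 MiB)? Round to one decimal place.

5.3 GiB

Audio total: 448 + 448 = 896 kbps = 0.896 Mbps.
sports highlight package: 9.696 Mbps × 540 s × 1.05 = 5497.6 Mb
product demo: 4.206 Mbps × 1380 s × 1.05 = 6094.5 Mb
podcast episode with video: 3.406 Mbps × 2040 s × 1.05 = 7295.7 Mb
animated explainer: 3.416 Mbps × 360 s × 1.05 = 1291.2 Mb
TV episode: 7.296 Mbps × 3300 s × 1.05 = 25280.6 Mb
Total: 45459.7 Mb = 5682.5 MB.
= 5.292 GiB.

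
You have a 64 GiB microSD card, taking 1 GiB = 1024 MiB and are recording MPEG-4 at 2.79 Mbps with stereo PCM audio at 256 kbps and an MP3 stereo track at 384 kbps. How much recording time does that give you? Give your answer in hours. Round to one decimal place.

Audio total: 256 + 384 = 640 kbps = 0.640 Mbps.
Total bitrate: 2.79 + 0.640 = 3.430 Mbps.
Capacity: 64 GiB = 549,756 Mb.
Recording time: 549,756 / 3.430 = 160,279 s ≈ 44.5 hours.

44.5 hours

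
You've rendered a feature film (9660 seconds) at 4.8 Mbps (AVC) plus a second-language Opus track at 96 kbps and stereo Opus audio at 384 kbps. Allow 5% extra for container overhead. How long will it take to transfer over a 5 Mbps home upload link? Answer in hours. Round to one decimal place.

3.0 hours

Audio total: 96 + 384 = 480 kbps = 0.480 Mbps.
Total bitrate: 5.280 Mbps.
File: 5.280 Mbps × 9660 s = 51004.8 Mb.
With 5% container overhead: ×1.05. → 53555.0 Mb.
At 5 Mbps: 53555.0 / 5 = 10711.0 s ≈ 2.98 hours.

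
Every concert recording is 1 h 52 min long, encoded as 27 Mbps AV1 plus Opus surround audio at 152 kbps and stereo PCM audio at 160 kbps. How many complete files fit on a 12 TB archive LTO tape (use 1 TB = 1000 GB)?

523

1 h 52 min = 112 min = 6720 s
Audio total: 152 + 160 = 312 kbps = 0.312 Mbps.
Total bitrate: 27.312 Mbps.
Per item: 27.312 Mbps × 6720 s = 183,537 Mb = 22,942 MB.
Capacity: 12 TB = 96,000,000 Mb; 523.06 items → 523 complete.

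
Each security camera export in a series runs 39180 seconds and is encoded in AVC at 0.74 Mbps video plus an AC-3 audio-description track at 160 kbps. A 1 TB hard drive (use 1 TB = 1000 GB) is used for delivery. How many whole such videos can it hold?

226

Audio: 160 kbps = 0.160 Mbps.
Total bitrate: 0.900 Mbps.
Per item: 0.900 Mbps × 39180 s = 35,262 Mb = 4,408 MB.
Capacity: 1 TB = 8,000,000 Mb; 226.87 items → 226 complete.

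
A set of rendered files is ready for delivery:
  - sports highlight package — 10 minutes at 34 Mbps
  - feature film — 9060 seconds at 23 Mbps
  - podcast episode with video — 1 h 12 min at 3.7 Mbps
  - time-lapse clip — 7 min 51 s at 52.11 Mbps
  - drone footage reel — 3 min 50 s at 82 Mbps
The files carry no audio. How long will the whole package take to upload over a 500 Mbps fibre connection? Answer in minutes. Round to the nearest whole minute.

sports highlight package: 34.000 Mbps × 600 s = 20400.0 Mb
feature film: 23.000 Mbps × 9060 s = 208380.0 Mb
podcast episode with video: 3.700 Mbps × 4320 s = 15984.0 Mb
time-lapse clip: 52.110 Mbps × 471 s = 24543.8 Mb
drone footage reel: 82.000 Mbps × 230 s = 18860.0 Mb
Total: 288167.8 Mb = 36021.0 MB.
At 500 Mbps: 288167.8 / 500 = 576 s ≈ 9.61 minutes.

10 minutes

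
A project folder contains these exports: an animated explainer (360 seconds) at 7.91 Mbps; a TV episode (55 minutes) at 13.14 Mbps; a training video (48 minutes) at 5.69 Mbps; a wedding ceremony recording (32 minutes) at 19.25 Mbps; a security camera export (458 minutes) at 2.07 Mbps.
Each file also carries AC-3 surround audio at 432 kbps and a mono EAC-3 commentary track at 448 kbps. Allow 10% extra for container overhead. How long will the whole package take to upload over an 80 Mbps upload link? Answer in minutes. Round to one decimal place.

43.1 minutes

Audio total: 432 + 448 = 880 kbps = 0.880 Mbps.
animated explainer: 8.790 Mbps × 360 s × 1.10 = 3480.8 Mb
TV episode: 14.020 Mbps × 3300 s × 1.10 = 50892.6 Mb
training video: 6.570 Mbps × 2880 s × 1.10 = 20813.8 Mb
wedding ceremony recording: 20.130 Mbps × 1920 s × 1.10 = 42514.6 Mb
security camera export: 2.950 Mbps × 27480 s × 1.10 = 89172.6 Mb
Total: 206874.4 Mb = 25859.3 MB.
At 80 Mbps: 206874.4 / 80 = 2586 s ≈ 43.1 minutes.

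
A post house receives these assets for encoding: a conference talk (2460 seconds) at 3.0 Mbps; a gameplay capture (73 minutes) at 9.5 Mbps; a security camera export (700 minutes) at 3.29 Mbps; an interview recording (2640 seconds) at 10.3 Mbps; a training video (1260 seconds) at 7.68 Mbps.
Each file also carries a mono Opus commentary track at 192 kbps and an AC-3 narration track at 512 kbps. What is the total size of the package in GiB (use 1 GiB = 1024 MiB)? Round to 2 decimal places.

30.40 GiB

Audio total: 192 + 512 = 704 kbps = 0.704 Mbps.
conference talk: 3.704 Mbps × 2460 s = 9111.8 Mb
gameplay capture: 10.204 Mbps × 4380 s = 44693.5 Mb
security camera export: 3.994 Mbps × 42000 s = 167748.0 Mb
interview recording: 11.004 Mbps × 2640 s = 29050.6 Mb
training video: 8.384 Mbps × 1260 s = 10563.8 Mb
Total: 261167.8 Mb = 32646.0 MB.
= 30.40 GiB.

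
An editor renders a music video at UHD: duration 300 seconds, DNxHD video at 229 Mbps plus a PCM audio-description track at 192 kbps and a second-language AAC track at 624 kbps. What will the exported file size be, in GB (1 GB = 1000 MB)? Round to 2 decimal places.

8.62 GB

Audio total: 192 + 624 = 816 kbps = 0.816 Mbps.
Total bitrate: 229 + 0.816 = 229.816 Mbps.
Stream data: 229.816 Mbps × 300 s = 68944.8 Mb.
68,945 Mb ÷ 8 = 8,618 MB → 8.618 GB.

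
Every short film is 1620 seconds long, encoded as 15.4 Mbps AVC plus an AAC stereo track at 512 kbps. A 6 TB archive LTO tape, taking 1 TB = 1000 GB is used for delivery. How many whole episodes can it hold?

1862

Audio: 512 kbps = 0.512 Mbps.
Total bitrate: 15.912 Mbps.
Per item: 15.912 Mbps × 1620 s = 25,777 Mb = 3,222 MB.
Capacity: 6 TB = 48,000,000 Mb; 1862.09 items → 1862 complete.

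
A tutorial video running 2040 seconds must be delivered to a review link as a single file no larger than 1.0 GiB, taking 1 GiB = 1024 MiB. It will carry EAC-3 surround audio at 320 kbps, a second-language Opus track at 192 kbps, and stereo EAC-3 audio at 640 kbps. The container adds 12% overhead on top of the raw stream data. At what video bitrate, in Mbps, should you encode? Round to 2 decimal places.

2.61 Mbps

Budget: 1.0 GiB = 8589.9 Mb.
Stream payload after overhead: 8589.9 / 1.12 = 7669.6 Mb.
Total bitrate budget: 7669.6 Mb / 2040 s = 3.760 Mbps.
Audio total: 320 + 192 + 640 = 1152 kbps = 1.152 Mbps.
Video: 3.760 − 1.152 = 2.608 Mbps.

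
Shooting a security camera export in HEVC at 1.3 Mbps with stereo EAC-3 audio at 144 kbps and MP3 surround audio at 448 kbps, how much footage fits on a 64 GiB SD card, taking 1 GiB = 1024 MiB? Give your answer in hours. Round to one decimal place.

Audio total: 144 + 448 = 592 kbps = 0.592 Mbps.
Total bitrate: 1.3 + 0.592 = 1.892 Mbps.
Capacity: 64 GiB = 549,756 Mb.
Recording time: 549,756 / 1.892 = 290,569 s ≈ 80.7 hours.

80.7 hours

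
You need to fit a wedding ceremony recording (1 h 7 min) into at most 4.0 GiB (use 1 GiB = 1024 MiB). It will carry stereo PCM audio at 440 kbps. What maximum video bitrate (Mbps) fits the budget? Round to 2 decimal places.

8.11 Mbps

Budget: 4.0 GiB = 34359.7 Mb.
1 h 7 min = 67 min = 4020 s
Total bitrate budget: 34359.7 Mb / 4020 s = 8.547 Mbps.
Audio: 440 kbps = 0.440 Mbps.
Video: 8.547 − 0.440 = 8.107 Mbps.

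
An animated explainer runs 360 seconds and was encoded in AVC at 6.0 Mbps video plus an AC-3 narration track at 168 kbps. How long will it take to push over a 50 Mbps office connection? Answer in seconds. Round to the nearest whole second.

Audio: 168 kbps = 0.168 Mbps.
Total bitrate: 6.168 Mbps.
File: 6.168 Mbps × 360 s = 2220.5 Mb.
At 50 Mbps: 2220.5 / 50 = 44.4 s ≈ 44.4 seconds.

44 seconds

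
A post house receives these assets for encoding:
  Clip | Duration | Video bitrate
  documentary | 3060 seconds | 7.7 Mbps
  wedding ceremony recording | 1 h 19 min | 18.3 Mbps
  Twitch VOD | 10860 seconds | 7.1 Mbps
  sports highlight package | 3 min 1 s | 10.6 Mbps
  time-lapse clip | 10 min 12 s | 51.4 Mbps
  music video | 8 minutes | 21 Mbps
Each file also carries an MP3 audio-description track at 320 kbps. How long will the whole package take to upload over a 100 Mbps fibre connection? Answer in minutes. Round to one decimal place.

Audio: 320 kbps = 0.320 Mbps.
documentary: 8.020 Mbps × 3060 s = 24541.2 Mb
wedding ceremony recording: 18.620 Mbps × 4740 s = 88258.8 Mb
Twitch VOD: 7.420 Mbps × 10860 s = 80581.2 Mb
sports highlight package: 10.920 Mbps × 181 s = 1976.5 Mb
time-lapse clip: 51.720 Mbps × 612 s = 31652.6 Mb
music video: 21.320 Mbps × 480 s = 10233.6 Mb
Total: 237244.0 Mb = 29655.5 MB.
At 100 Mbps: 237244.0 / 100 = 2372 s ≈ 39.5 minutes.

39.5 minutes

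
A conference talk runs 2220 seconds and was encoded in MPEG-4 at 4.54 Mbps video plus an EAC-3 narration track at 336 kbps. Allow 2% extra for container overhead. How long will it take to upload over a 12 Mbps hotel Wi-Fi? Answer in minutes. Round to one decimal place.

15.3 minutes

Audio: 336 kbps = 0.336 Mbps.
Total bitrate: 4.876 Mbps.
File: 4.876 Mbps × 2220 s = 10824.7 Mb.
With 2% container overhead: ×1.02. → 11041.2 Mb.
At 12 Mbps: 11041.2 / 12 = 920.1 s ≈ 15.3 minutes.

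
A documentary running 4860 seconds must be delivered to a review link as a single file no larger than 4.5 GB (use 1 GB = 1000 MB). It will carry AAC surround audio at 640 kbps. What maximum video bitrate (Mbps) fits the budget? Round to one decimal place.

Budget: 4.5 GB = 36000.0 Mb.
Total bitrate budget: 36000.0 Mb / 4860 s = 7.407 Mbps.
Audio: 640 kbps = 0.640 Mbps.
Video: 7.407 − 0.640 = 6.767 Mbps.

6.8 Mbps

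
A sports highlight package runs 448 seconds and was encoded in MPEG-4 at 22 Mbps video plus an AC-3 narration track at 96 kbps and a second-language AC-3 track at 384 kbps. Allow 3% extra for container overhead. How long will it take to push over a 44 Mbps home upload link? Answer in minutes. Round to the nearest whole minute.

4 minutes

Audio total: 96 + 384 = 480 kbps = 0.480 Mbps.
Total bitrate: 22.480 Mbps.
File: 22.480 Mbps × 448 s = 10071.0 Mb.
With 3% container overhead: ×1.03. → 10373.2 Mb.
At 44 Mbps: 10373.2 / 44 = 235.8 s ≈ 3.93 minutes.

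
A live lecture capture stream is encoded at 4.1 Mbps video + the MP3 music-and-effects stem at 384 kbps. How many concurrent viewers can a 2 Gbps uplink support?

446

Audio: 384 kbps = 0.384 Mbps.
Per-viewer media rate: 4.484 Mbps.
2 Gbps = 2,000 Mbps; 2,000 / 4.484 = 446.03 → 446 viewers.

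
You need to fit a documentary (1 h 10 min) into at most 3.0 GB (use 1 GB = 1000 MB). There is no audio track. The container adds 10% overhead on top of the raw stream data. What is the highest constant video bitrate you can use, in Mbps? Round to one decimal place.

Budget: 3.0 GB = 24000.0 Mb.
Stream payload after overhead: 24000.0 / 1.10 = 21818.2 Mb.
1 h 10 min = 70 min = 4200 s
Total bitrate budget: 21818.2 Mb / 4200 s = 5.195 Mbps.

5.2 Mbps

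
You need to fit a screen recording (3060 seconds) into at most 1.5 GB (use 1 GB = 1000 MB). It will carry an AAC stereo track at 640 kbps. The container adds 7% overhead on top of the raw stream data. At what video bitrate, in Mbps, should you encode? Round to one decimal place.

3.0 Mbps

Budget: 1.5 GB = 12000.0 Mb.
Stream payload after overhead: 12000.0 / 1.07 = 11215.0 Mb.
Total bitrate budget: 11215.0 Mb / 3060 s = 3.665 Mbps.
Audio: 640 kbps = 0.640 Mbps.
Video: 3.665 − 0.640 = 3.025 Mbps.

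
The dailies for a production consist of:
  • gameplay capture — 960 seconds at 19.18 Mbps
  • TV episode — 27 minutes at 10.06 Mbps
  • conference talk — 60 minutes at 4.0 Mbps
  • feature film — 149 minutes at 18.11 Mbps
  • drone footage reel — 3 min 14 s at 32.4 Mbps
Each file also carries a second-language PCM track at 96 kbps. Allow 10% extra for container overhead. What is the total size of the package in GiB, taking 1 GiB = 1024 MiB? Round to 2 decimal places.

28.01 GiB

Audio: 96 kbps = 0.096 Mbps.
gameplay capture: 19.276 Mbps × 960 s × 1.10 = 20355.5 Mb
TV episode: 10.156 Mbps × 1620 s × 1.10 = 18098.0 Mb
conference talk: 4.096 Mbps × 3600 s × 1.10 = 16220.2 Mb
feature film: 18.206 Mbps × 8940 s × 1.10 = 179037.8 Mb
drone footage reel: 32.496 Mbps × 194 s × 1.10 = 6934.6 Mb
Total: 240646.1 Mb = 30080.8 MB.
= 28.01 GiB.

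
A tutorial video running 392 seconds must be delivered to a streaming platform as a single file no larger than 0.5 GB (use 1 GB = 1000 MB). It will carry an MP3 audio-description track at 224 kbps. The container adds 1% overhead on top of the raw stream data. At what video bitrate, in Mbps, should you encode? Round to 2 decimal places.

Budget: 0.5 GB = 4000.0 Mb.
Stream payload after overhead: 4000.0 / 1.01 = 3960.4 Mb.
Total bitrate budget: 3960.4 Mb / 392 s = 10.103 Mbps.
Audio: 224 kbps = 0.224 Mbps.
Video: 10.103 − 0.224 = 9.879 Mbps.

9.88 Mbps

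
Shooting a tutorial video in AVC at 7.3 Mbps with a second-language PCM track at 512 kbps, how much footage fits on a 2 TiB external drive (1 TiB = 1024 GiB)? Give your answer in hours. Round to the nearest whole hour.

626 hours

Audio: 512 kbps = 0.512 Mbps.
Total bitrate: 7.3 + 0.512 = 7.812 Mbps.
Capacity: 2 TiB = 17,592,186 Mb.
Recording time: 17,592,186 / 7.812 = 2,251,944 s ≈ 626 hours.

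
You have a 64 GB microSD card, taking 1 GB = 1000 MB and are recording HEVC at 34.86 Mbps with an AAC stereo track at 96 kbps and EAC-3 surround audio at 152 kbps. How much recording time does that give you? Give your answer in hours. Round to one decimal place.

4.1 hours

Audio total: 96 + 152 = 248 kbps = 0.248 Mbps.
Total bitrate: 34.86 + 0.248 = 35.108 Mbps.
Capacity: 64 GB = 512,000 Mb.
Recording time: 512,000 / 35.108 = 14,584 s ≈ 4.05 hours.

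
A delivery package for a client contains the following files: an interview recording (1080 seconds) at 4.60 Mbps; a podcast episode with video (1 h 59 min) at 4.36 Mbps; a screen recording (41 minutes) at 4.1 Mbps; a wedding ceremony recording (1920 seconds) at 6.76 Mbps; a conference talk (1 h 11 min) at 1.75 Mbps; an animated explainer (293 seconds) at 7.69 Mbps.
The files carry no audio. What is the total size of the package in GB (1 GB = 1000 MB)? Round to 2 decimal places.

8.61 GB

interview recording: 4.600 Mbps × 1080 s = 4968.0 Mb
podcast episode with video: 4.360 Mbps × 7140 s = 31130.4 Mb
screen recording: 4.100 Mbps × 2460 s = 10086.0 Mb
wedding ceremony recording: 6.760 Mbps × 1920 s = 12979.2 Mb
conference talk: 1.750 Mbps × 4260 s = 7455.0 Mb
animated explainer: 7.690 Mbps × 293 s = 2253.2 Mb
Total: 68871.8 Mb = 8609.0 MB.
= 8.609 GB.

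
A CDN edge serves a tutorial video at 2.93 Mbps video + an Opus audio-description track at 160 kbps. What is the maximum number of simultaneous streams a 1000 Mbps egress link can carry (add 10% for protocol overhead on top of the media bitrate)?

Audio: 160 kbps = 0.160 Mbps.
Per-viewer media rate: 3.090 Mbps.
On the wire with 10% overhead: 3.399 Mbps.
1000 Mbps = 1,000 Mbps; 1,000 / 3.399 = 294.20 → 294 viewers.

294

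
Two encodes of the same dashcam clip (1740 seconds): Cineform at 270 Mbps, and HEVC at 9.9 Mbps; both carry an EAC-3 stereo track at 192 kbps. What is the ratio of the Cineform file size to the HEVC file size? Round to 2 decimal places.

Audio: 192 kbps = 0.192 Mbps.
Cineform: 270.192 Mbps × 1740 s = 470134.1 Mb = 58.767 GB.
HEVC: 10.092 Mbps × 1740 s = 17560.1 Mb = 2.195 GB.
Ratio: 58.767 / 2.195 = 26.773.

26.77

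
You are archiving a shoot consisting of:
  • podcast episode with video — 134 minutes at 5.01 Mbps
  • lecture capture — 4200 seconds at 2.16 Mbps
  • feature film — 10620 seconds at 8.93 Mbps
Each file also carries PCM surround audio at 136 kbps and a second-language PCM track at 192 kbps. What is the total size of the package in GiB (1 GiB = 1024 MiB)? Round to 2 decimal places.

Audio total: 136 + 192 = 328 kbps = 0.328 Mbps.
podcast episode with video: 5.338 Mbps × 8040 s = 42917.5 Mb
lecture capture: 2.488 Mbps × 4200 s = 10449.6 Mb
feature film: 9.258 Mbps × 10620 s = 98320.0 Mb
Total: 151687.1 Mb = 18960.9 MB.
= 17.66 GiB.

17.66 GiB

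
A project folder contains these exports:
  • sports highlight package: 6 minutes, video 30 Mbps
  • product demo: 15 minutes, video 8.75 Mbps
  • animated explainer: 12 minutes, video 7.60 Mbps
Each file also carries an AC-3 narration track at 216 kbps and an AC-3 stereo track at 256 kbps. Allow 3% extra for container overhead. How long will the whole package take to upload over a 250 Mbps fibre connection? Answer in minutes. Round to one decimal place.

Audio total: 216 + 256 = 472 kbps = 0.472 Mbps.
sports highlight package: 30.472 Mbps × 360 s × 1.03 = 11299.0 Mb
product demo: 9.222 Mbps × 900 s × 1.03 = 8548.8 Mb
animated explainer: 8.072 Mbps × 720 s × 1.03 = 5986.2 Mb
Total: 25834.0 Mb = 3229.3 MB.
At 250 Mbps: 25834.0 / 250 = 103 s ≈ 1.72 minutes.

1.7 minutes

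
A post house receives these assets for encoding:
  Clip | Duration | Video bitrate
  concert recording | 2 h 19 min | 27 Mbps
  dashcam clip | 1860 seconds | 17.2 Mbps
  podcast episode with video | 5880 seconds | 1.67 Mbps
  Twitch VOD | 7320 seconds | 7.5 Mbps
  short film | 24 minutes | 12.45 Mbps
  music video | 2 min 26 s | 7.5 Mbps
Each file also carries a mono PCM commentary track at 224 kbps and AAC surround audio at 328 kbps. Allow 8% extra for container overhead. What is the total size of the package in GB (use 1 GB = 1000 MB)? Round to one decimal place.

47.9 GB

Audio total: 224 + 328 = 552 kbps = 0.552 Mbps.
concert recording: 27.552 Mbps × 8340 s × 1.08 = 248166.4 Mb
dashcam clip: 17.752 Mbps × 1860 s × 1.08 = 35660.2 Mb
podcast episode with video: 2.222 Mbps × 5880 s × 1.08 = 14110.6 Mb
Twitch VOD: 8.052 Mbps × 7320 s × 1.08 = 63655.9 Mb
short film: 13.002 Mbps × 1440 s × 1.08 = 20220.7 Mb
music video: 8.052 Mbps × 146 s × 1.08 = 1269.6 Mb
Total: 383083.4 Mb = 47885.4 MB.
= 47.89 GB.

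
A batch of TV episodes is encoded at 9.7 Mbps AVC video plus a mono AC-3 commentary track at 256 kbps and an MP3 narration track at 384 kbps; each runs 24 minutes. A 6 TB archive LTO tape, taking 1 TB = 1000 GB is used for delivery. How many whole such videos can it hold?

3223

24 min = 1440 s
Audio total: 256 + 384 = 640 kbps = 0.640 Mbps.
Total bitrate: 10.340 Mbps.
Per item: 10.340 Mbps × 1440 s = 14,890 Mb = 1,861 MB.
Capacity: 6 TB = 48,000,000 Mb; 3223.73 items → 3223 complete.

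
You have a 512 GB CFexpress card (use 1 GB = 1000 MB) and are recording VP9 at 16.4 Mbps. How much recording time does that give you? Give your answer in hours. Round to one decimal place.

Capacity: 512 GB = 4,096,000 Mb.
Recording time: 4,096,000 / 16.400 = 249,756 s ≈ 69.4 hours.

69.4 hours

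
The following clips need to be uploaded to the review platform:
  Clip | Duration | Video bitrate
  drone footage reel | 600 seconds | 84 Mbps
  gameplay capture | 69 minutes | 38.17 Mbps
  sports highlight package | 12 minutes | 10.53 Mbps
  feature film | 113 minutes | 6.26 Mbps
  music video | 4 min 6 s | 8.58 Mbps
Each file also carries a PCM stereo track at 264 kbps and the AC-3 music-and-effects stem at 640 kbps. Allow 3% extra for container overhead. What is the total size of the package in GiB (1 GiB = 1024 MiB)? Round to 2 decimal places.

Audio total: 264 + 640 = 904 kbps = 0.904 Mbps.
drone footage reel: 84.904 Mbps × 600 s × 1.03 = 52470.7 Mb
gameplay capture: 39.074 Mbps × 4140 s × 1.03 = 166619.4 Mb
sports highlight package: 11.434 Mbps × 720 s × 1.03 = 8479.5 Mb
feature film: 7.164 Mbps × 6780 s × 1.03 = 50029.1 Mb
music video: 9.484 Mbps × 246 s × 1.03 = 2403.1 Mb
Total: 280001.6 Mb = 35000.2 MB.
= 32.60 GiB.

32.60 GiB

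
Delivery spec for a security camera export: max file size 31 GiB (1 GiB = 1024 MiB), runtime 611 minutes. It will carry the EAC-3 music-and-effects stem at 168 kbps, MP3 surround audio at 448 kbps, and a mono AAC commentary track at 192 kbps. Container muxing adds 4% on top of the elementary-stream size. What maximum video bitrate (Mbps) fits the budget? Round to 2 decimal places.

Budget: 31 GiB = 266288.0 Mb.
Stream payload after overhead: 266288.0 / 1.04 = 256046.1 Mb.
611 min = 36660 s
Total bitrate budget: 256046.1 Mb / 36660 s = 6.984 Mbps.
Audio total: 168 + 448 + 192 = 808 kbps = 0.808 Mbps.
Video: 6.984 − 0.808 = 6.176 Mbps.

6.18 Mbps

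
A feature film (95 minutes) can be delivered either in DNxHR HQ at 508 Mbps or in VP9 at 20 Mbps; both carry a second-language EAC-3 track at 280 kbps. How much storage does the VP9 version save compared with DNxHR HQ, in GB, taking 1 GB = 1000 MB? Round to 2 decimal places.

347.70 GB

95 min = 5700 s
Audio: 280 kbps = 0.280 Mbps.
DNxHR HQ: 508.280 Mbps × 5700 s = 2897196.0 Mb = 362.149 GB.
VP9: 20.280 Mbps × 5700 s = 115596.0 Mb = 14.450 GB.
Saving: 362.149 − 14.450 = 347.700 GB.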